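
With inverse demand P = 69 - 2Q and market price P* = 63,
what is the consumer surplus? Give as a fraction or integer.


Maximum willingness to pay (at Q=0): P_max = 69
Quantity demanded at P* = 63:
Q* = (69 - 63)/2 = 3
CS = (1/2) * Q* * (P_max - P*)
CS = (1/2) * 3 * (69 - 63)
CS = (1/2) * 3 * 6 = 9

9


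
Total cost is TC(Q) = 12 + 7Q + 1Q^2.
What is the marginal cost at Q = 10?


MC = dTC/dQ = 7 + 2*1*Q
At Q = 10:
MC = 7 + 2*10
MC = 7 + 20 = 27

27


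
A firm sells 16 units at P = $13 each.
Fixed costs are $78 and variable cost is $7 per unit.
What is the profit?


Total Revenue = P * Q = 13 * 16 = $208
Total Cost = FC + VC*Q = 78 + 7*16 = $190
Profit = TR - TC = 208 - 190 = $18

$18


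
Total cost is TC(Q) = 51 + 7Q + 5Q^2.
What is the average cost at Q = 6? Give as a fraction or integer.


TC(6) = 51 + 7*6 + 5*6^2
TC(6) = 51 + 42 + 180 = 273
AC = TC/Q = 273/6 = 91/2

91/2


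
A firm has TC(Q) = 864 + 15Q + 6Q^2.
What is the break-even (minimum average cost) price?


AC(Q) = 864/Q + 15 + 6Q
To minimize: dAC/dQ = -864/Q^2 + 6 = 0
Q^2 = 864/6 = 144
Q* = 12
Min AC = 864/12 + 15 + 6*12
Min AC = 72 + 15 + 72 = 159

159


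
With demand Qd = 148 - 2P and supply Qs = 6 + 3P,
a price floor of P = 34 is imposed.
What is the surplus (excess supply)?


At P = 34:
Qd = 148 - 2*34 = 80
Qs = 6 + 3*34 = 108
Surplus = Qs - Qd = 108 - 80 = 28

28


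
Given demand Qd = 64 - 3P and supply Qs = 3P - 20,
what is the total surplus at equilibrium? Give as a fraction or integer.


Find equilibrium: 64 - 3P = 3P - 20
64 + 20 = 6P
P* = 84/6 = 14
Q* = 3*14 - 20 = 22
Inverse demand: P = 64/3 - Q/3, so P_max = 64/3
Inverse supply: P = 20/3 + Q/3, so P_min = 20/3
CS = (1/2) * 22 * (64/3 - 14) = 242/3
PS = (1/2) * 22 * (14 - 20/3) = 242/3
TS = CS + PS = 242/3 + 242/3 = 484/3

484/3


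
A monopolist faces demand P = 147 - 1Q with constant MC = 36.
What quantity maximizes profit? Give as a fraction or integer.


TR = P*Q = (147 - 1Q)Q = 147Q - 1Q^2
MR = dTR/dQ = 147 - 2Q
Set MR = MC:
147 - 2Q = 36
111 = 2Q
Q* = 111/2 = 111/2

111/2


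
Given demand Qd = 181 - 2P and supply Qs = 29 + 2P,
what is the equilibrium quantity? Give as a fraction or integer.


First find equilibrium price:
181 - 2P = 29 + 2P
P* = 152/4 = 38
Then substitute into demand:
Q* = 181 - 2 * 38 = 105

105


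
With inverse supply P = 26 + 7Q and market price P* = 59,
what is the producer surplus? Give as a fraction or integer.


Minimum supply price (at Q=0): P_min = 26
Quantity supplied at P* = 59:
Q* = (59 - 26)/7 = 33/7
PS = (1/2) * Q* * (P* - P_min)
PS = (1/2) * 33/7 * (59 - 26)
PS = (1/2) * 33/7 * 33 = 1089/14

1089/14


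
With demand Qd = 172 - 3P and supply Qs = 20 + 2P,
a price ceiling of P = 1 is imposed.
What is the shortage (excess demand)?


At P = 1:
Qd = 172 - 3*1 = 169
Qs = 20 + 2*1 = 22
Shortage = Qd - Qs = 169 - 22 = 147

147


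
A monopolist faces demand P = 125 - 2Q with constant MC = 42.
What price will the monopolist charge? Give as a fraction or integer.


MR = 125 - 4Q
Set MR = MC: 125 - 4Q = 42
Q* = 83/4
Substitute into demand:
P* = 125 - 2*83/4 = 167/2

167/2


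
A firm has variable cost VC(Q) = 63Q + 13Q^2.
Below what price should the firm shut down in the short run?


AVC(Q) = VC(Q)/Q = 63 + 13Q
AVC is increasing in Q, so minimum AVC is at Q -> 0+.
Min AVC = 63
The firm should shut down if P < 63.

63


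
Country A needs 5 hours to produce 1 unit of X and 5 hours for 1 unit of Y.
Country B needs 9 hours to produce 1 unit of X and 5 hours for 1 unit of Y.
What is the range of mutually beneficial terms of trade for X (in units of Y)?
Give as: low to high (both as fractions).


Opportunity cost of X for Country A = hours_X / hours_Y = 5/5 = 1 units of Y
Opportunity cost of X for Country B = hours_X / hours_Y = 9/5 = 9/5 units of Y
Terms of trade must be between the two opportunity costs.
Range: 1 to 9/5

1 to 9/5


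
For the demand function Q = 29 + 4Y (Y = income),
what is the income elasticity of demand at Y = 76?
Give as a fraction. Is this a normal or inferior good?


dQ/dY = 4
At Y = 76: Q = 29 + 4*76 = 333
Ey = (dQ/dY)(Y/Q) = 4 * 76 / 333 = 304/333
Since Ey > 0, this is a normal good.

304/333 (normal good)


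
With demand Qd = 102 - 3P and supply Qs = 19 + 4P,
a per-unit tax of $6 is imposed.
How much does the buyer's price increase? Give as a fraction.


With a per-unit tax, the buyer's price increase depends on relative slopes.
Supply slope: d = 4, Demand slope: b = 3
Buyer's price increase = d * tax / (b + d)
= 4 * 6 / (3 + 4)
= 24 / 7 = 24/7

24/7


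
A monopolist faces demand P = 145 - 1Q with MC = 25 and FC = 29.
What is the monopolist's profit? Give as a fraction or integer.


MR = MC: 145 - 2Q = 25
Q* = 60
P* = 145 - 1*60 = 85
Profit = (P* - MC)*Q* - FC
= (85 - 25)*60 - 29
= 60*60 - 29
= 3600 - 29 = 3571

3571


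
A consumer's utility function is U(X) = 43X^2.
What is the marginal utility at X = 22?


MU = dU/dX = 43*2*X^(2-1)
MU = 86*X^1
At X = 22:
MU = 86 * 22^1
MU = 86 * 22 = 1892

1892


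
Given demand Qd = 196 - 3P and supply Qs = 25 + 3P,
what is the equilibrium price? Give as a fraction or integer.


At equilibrium, Qd = Qs.
196 - 3P = 25 + 3P
196 - 25 = 3P + 3P
171 = 6P
P* = 171/6 = 57/2

57/2


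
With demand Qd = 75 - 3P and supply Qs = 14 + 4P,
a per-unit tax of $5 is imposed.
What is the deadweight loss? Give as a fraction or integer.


Pre-tax equilibrium quantity: Q* = 342/7
Post-tax equilibrium quantity: Q_tax = 282/7
Reduction in quantity: Q* - Q_tax = 60/7
DWL = (1/2) * tax * (Q* - Q_tax)
DWL = (1/2) * 5 * 60/7 = 150/7

150/7


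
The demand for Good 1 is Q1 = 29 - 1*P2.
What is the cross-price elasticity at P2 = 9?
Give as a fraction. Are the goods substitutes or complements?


dQ1/dP2 = -1
At P2 = 9: Q1 = 29 - 1*9 = 20
Exy = (dQ1/dP2)(P2/Q1) = -1 * 9 / 20 = -9/20
Since Exy < 0, the goods are complements.

-9/20 (complements)


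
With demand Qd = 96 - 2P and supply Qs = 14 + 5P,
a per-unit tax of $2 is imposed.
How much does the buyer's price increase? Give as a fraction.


With a per-unit tax, the buyer's price increase depends on relative slopes.
Supply slope: d = 5, Demand slope: b = 2
Buyer's price increase = d * tax / (b + d)
= 5 * 2 / (2 + 5)
= 10 / 7 = 10/7

10/7


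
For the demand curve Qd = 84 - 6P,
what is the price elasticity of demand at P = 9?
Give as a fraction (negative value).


dQ/dP = -6
At P = 9: Q = 84 - 6*9 = 30
E = (dQ/dP)(P/Q) = (-6)(9/30) = -9/5

-9/5


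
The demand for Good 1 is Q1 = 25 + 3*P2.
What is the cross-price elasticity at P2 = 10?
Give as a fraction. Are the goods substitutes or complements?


dQ1/dP2 = 3
At P2 = 10: Q1 = 25 + 3*10 = 55
Exy = (dQ1/dP2)(P2/Q1) = 3 * 10 / 55 = 6/11
Since Exy > 0, the goods are substitutes.

6/11 (substitutes)


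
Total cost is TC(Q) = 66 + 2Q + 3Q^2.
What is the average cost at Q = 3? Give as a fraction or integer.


TC(3) = 66 + 2*3 + 3*3^2
TC(3) = 66 + 6 + 27 = 99
AC = TC/Q = 99/3 = 33

33


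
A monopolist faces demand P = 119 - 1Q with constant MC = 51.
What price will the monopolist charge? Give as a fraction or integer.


MR = 119 - 2Q
Set MR = MC: 119 - 2Q = 51
Q* = 34
Substitute into demand:
P* = 119 - 1*34 = 85

85


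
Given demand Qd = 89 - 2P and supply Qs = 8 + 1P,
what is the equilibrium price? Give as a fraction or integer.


At equilibrium, Qd = Qs.
89 - 2P = 8 + 1P
89 - 8 = 2P + 1P
81 = 3P
P* = 81/3 = 27

27


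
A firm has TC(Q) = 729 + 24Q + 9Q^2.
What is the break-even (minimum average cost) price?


AC(Q) = 729/Q + 24 + 9Q
To minimize: dAC/dQ = -729/Q^2 + 9 = 0
Q^2 = 729/9 = 81
Q* = 9
Min AC = 729/9 + 24 + 9*9
Min AC = 81 + 24 + 81 = 186

186


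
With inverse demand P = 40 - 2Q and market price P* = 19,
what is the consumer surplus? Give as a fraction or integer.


Maximum willingness to pay (at Q=0): P_max = 40
Quantity demanded at P* = 19:
Q* = (40 - 19)/2 = 21/2
CS = (1/2) * Q* * (P_max - P*)
CS = (1/2) * 21/2 * (40 - 19)
CS = (1/2) * 21/2 * 21 = 441/4

441/4


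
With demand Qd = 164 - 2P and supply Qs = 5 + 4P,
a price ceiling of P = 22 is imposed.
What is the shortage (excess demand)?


At P = 22:
Qd = 164 - 2*22 = 120
Qs = 5 + 4*22 = 93
Shortage = Qd - Qs = 120 - 93 = 27

27


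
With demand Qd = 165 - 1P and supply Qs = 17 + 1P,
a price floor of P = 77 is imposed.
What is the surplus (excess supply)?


At P = 77:
Qd = 165 - 1*77 = 88
Qs = 17 + 1*77 = 94
Surplus = Qs - Qd = 94 - 88 = 6

6


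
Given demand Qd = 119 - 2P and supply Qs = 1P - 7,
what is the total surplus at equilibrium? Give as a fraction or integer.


Find equilibrium: 119 - 2P = 1P - 7
119 + 7 = 3P
P* = 126/3 = 42
Q* = 1*42 - 7 = 35
Inverse demand: P = 119/2 - Q/2, so P_max = 119/2
Inverse supply: P = 7 + Q/1, so P_min = 7
CS = (1/2) * 35 * (119/2 - 42) = 1225/4
PS = (1/2) * 35 * (42 - 7) = 1225/2
TS = CS + PS = 1225/4 + 1225/2 = 3675/4

3675/4


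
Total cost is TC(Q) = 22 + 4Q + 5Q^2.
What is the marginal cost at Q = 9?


MC = dTC/dQ = 4 + 2*5*Q
At Q = 9:
MC = 4 + 10*9
MC = 4 + 90 = 94

94


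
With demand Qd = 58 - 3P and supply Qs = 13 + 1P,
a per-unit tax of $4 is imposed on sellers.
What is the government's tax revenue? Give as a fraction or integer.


With tax on sellers, new supply: Qs' = 13 + 1(P - 4)
= 9 + 1P
New equilibrium quantity:
Q_new = 85/4
Tax revenue = tax * Q_new = 4 * 85/4 = 85

85


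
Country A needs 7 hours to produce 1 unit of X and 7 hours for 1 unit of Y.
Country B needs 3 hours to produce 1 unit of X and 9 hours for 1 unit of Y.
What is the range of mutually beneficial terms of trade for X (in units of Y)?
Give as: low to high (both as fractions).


Opportunity cost of X for Country A = hours_X / hours_Y = 7/7 = 1 units of Y
Opportunity cost of X for Country B = hours_X / hours_Y = 3/9 = 1/3 units of Y
Terms of trade must be between the two opportunity costs.
Range: 1/3 to 1

1/3 to 1


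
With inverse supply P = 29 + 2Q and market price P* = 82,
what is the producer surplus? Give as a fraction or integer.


Minimum supply price (at Q=0): P_min = 29
Quantity supplied at P* = 82:
Q* = (82 - 29)/2 = 53/2
PS = (1/2) * Q* * (P* - P_min)
PS = (1/2) * 53/2 * (82 - 29)
PS = (1/2) * 53/2 * 53 = 2809/4

2809/4


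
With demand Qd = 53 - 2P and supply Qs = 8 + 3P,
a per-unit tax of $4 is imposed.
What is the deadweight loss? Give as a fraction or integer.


Pre-tax equilibrium quantity: Q* = 35
Post-tax equilibrium quantity: Q_tax = 151/5
Reduction in quantity: Q* - Q_tax = 24/5
DWL = (1/2) * tax * (Q* - Q_tax)
DWL = (1/2) * 4 * 24/5 = 48/5

48/5


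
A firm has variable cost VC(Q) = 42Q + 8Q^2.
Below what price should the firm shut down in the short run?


AVC(Q) = VC(Q)/Q = 42 + 8Q
AVC is increasing in Q, so minimum AVC is at Q -> 0+.
Min AVC = 42
The firm should shut down if P < 42.

42


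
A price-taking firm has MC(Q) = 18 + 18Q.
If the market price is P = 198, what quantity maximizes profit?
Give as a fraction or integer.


In perfect competition, profit is maximized where P = MC.
198 = 18 + 18Q
180 = 18Q
Q* = 180/18 = 10

10


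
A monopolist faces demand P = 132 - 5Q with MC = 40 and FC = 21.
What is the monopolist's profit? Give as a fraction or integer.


MR = MC: 132 - 10Q = 40
Q* = 46/5
P* = 132 - 5*46/5 = 86
Profit = (P* - MC)*Q* - FC
= (86 - 40)*46/5 - 21
= 46*46/5 - 21
= 2116/5 - 21 = 2011/5

2011/5


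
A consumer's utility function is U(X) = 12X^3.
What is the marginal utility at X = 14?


MU = dU/dX = 12*3*X^(3-1)
MU = 36*X^2
At X = 14:
MU = 36 * 14^2
MU = 36 * 196 = 7056

7056


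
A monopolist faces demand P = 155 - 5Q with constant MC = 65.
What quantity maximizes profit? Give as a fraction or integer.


TR = P*Q = (155 - 5Q)Q = 155Q - 5Q^2
MR = dTR/dQ = 155 - 10Q
Set MR = MC:
155 - 10Q = 65
90 = 10Q
Q* = 90/10 = 9

9


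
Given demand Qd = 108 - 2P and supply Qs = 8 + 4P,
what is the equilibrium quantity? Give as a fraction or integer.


First find equilibrium price:
108 - 2P = 8 + 4P
P* = 100/6 = 50/3
Then substitute into demand:
Q* = 108 - 2 * 50/3 = 224/3

224/3


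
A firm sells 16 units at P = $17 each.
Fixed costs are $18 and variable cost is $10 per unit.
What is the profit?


Total Revenue = P * Q = 17 * 16 = $272
Total Cost = FC + VC*Q = 18 + 10*16 = $178
Profit = TR - TC = 272 - 178 = $94

$94


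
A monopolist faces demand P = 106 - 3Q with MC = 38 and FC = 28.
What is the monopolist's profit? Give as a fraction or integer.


MR = MC: 106 - 6Q = 38
Q* = 34/3
P* = 106 - 3*34/3 = 72
Profit = (P* - MC)*Q* - FC
= (72 - 38)*34/3 - 28
= 34*34/3 - 28
= 1156/3 - 28 = 1072/3

1072/3


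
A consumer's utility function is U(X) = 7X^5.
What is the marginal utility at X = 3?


MU = dU/dX = 7*5*X^(5-1)
MU = 35*X^4
At X = 3:
MU = 35 * 3^4
MU = 35 * 81 = 2835

2835


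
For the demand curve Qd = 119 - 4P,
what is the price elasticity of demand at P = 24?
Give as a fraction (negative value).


dQ/dP = -4
At P = 24: Q = 119 - 4*24 = 23
E = (dQ/dP)(P/Q) = (-4)(24/23) = -96/23

-96/23


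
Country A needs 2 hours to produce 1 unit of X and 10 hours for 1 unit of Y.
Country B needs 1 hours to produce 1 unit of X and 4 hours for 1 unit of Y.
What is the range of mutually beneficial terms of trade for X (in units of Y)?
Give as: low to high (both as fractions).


Opportunity cost of X for Country A = hours_X / hours_Y = 2/10 = 1/5 units of Y
Opportunity cost of X for Country B = hours_X / hours_Y = 1/4 = 1/4 units of Y
Terms of trade must be between the two opportunity costs.
Range: 1/5 to 1/4

1/5 to 1/4


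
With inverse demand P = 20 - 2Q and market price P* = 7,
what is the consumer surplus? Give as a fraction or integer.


Maximum willingness to pay (at Q=0): P_max = 20
Quantity demanded at P* = 7:
Q* = (20 - 7)/2 = 13/2
CS = (1/2) * Q* * (P_max - P*)
CS = (1/2) * 13/2 * (20 - 7)
CS = (1/2) * 13/2 * 13 = 169/4

169/4


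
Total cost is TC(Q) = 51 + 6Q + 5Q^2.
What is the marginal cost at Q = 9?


MC = dTC/dQ = 6 + 2*5*Q
At Q = 9:
MC = 6 + 10*9
MC = 6 + 90 = 96

96


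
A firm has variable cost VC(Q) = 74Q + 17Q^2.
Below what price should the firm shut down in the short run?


AVC(Q) = VC(Q)/Q = 74 + 17Q
AVC is increasing in Q, so minimum AVC is at Q -> 0+.
Min AVC = 74
The firm should shut down if P < 74.

74


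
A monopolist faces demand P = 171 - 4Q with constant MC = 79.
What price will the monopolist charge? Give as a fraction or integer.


MR = 171 - 8Q
Set MR = MC: 171 - 8Q = 79
Q* = 23/2
Substitute into demand:
P* = 171 - 4*23/2 = 125

125


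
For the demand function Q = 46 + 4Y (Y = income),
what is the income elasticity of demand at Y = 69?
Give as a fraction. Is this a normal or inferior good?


dQ/dY = 4
At Y = 69: Q = 46 + 4*69 = 322
Ey = (dQ/dY)(Y/Q) = 4 * 69 / 322 = 6/7
Since Ey > 0, this is a normal good.

6/7 (normal good)


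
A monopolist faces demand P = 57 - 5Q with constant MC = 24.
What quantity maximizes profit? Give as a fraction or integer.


TR = P*Q = (57 - 5Q)Q = 57Q - 5Q^2
MR = dTR/dQ = 57 - 10Q
Set MR = MC:
57 - 10Q = 24
33 = 10Q
Q* = 33/10 = 33/10

33/10


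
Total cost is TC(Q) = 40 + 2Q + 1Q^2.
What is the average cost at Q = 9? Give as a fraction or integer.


TC(9) = 40 + 2*9 + 1*9^2
TC(9) = 40 + 18 + 81 = 139
AC = TC/Q = 139/9 = 139/9

139/9


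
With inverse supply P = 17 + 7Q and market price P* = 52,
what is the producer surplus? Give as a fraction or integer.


Minimum supply price (at Q=0): P_min = 17
Quantity supplied at P* = 52:
Q* = (52 - 17)/7 = 5
PS = (1/2) * Q* * (P* - P_min)
PS = (1/2) * 5 * (52 - 17)
PS = (1/2) * 5 * 35 = 175/2

175/2


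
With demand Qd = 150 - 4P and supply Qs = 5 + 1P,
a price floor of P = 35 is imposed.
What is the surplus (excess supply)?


At P = 35:
Qd = 150 - 4*35 = 10
Qs = 5 + 1*35 = 40
Surplus = Qs - Qd = 40 - 10 = 30

30


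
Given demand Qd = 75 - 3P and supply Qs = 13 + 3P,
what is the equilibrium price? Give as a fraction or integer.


At equilibrium, Qd = Qs.
75 - 3P = 13 + 3P
75 - 13 = 3P + 3P
62 = 6P
P* = 62/6 = 31/3

31/3


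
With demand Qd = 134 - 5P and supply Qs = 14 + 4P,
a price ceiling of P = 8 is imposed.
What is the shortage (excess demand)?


At P = 8:
Qd = 134 - 5*8 = 94
Qs = 14 + 4*8 = 46
Shortage = Qd - Qs = 94 - 46 = 48

48


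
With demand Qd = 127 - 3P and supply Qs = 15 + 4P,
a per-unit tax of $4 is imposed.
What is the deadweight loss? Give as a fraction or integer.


Pre-tax equilibrium quantity: Q* = 79
Post-tax equilibrium quantity: Q_tax = 505/7
Reduction in quantity: Q* - Q_tax = 48/7
DWL = (1/2) * tax * (Q* - Q_tax)
DWL = (1/2) * 4 * 48/7 = 96/7

96/7


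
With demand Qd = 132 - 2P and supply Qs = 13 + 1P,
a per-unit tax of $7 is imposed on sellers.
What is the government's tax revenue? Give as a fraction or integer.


With tax on sellers, new supply: Qs' = 13 + 1(P - 7)
= 6 + 1P
New equilibrium quantity:
Q_new = 48
Tax revenue = tax * Q_new = 7 * 48 = 336

336


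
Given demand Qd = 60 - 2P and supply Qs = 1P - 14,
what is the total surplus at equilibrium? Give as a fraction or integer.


Find equilibrium: 60 - 2P = 1P - 14
60 + 14 = 3P
P* = 74/3 = 74/3
Q* = 1*74/3 - 14 = 32/3
Inverse demand: P = 30 - Q/2, so P_max = 30
Inverse supply: P = 14 + Q/1, so P_min = 14
CS = (1/2) * 32/3 * (30 - 74/3) = 256/9
PS = (1/2) * 32/3 * (74/3 - 14) = 512/9
TS = CS + PS = 256/9 + 512/9 = 256/3

256/3


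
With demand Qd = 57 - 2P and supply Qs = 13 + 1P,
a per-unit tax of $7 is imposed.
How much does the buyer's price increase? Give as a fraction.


With a per-unit tax, the buyer's price increase depends on relative slopes.
Supply slope: d = 1, Demand slope: b = 2
Buyer's price increase = d * tax / (b + d)
= 1 * 7 / (2 + 1)
= 7 / 3 = 7/3

7/3


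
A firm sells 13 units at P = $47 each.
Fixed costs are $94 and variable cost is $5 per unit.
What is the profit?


Total Revenue = P * Q = 47 * 13 = $611
Total Cost = FC + VC*Q = 94 + 5*13 = $159
Profit = TR - TC = 611 - 159 = $452

$452


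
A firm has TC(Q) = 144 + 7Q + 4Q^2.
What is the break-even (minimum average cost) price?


AC(Q) = 144/Q + 7 + 4Q
To minimize: dAC/dQ = -144/Q^2 + 4 = 0
Q^2 = 144/4 = 36
Q* = 6
Min AC = 144/6 + 7 + 4*6
Min AC = 24 + 7 + 24 = 55

55


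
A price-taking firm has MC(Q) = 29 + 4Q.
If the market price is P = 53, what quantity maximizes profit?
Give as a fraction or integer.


In perfect competition, profit is maximized where P = MC.
53 = 29 + 4Q
24 = 4Q
Q* = 24/4 = 6

6


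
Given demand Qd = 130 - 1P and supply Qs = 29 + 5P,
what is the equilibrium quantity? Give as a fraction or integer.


First find equilibrium price:
130 - 1P = 29 + 5P
P* = 101/6 = 101/6
Then substitute into demand:
Q* = 130 - 1 * 101/6 = 679/6

679/6


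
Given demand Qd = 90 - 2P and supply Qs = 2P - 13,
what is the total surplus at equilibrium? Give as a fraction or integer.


Find equilibrium: 90 - 2P = 2P - 13
90 + 13 = 4P
P* = 103/4 = 103/4
Q* = 2*103/4 - 13 = 77/2
Inverse demand: P = 45 - Q/2, so P_max = 45
Inverse supply: P = 13/2 + Q/2, so P_min = 13/2
CS = (1/2) * 77/2 * (45 - 103/4) = 5929/16
PS = (1/2) * 77/2 * (103/4 - 13/2) = 5929/16
TS = CS + PS = 5929/16 + 5929/16 = 5929/8

5929/8


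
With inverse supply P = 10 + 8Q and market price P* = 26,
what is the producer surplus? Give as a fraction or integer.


Minimum supply price (at Q=0): P_min = 10
Quantity supplied at P* = 26:
Q* = (26 - 10)/8 = 2
PS = (1/2) * Q* * (P* - P_min)
PS = (1/2) * 2 * (26 - 10)
PS = (1/2) * 2 * 16 = 16

16


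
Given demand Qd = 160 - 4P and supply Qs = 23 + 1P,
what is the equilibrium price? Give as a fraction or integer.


At equilibrium, Qd = Qs.
160 - 4P = 23 + 1P
160 - 23 = 4P + 1P
137 = 5P
P* = 137/5 = 137/5

137/5


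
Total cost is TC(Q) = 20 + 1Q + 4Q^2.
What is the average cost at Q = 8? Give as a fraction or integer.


TC(8) = 20 + 1*8 + 4*8^2
TC(8) = 20 + 8 + 256 = 284
AC = TC/Q = 284/8 = 71/2

71/2


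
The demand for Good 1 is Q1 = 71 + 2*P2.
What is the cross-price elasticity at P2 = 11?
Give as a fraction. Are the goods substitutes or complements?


dQ1/dP2 = 2
At P2 = 11: Q1 = 71 + 2*11 = 93
Exy = (dQ1/dP2)(P2/Q1) = 2 * 11 / 93 = 22/93
Since Exy > 0, the goods are substitutes.

22/93 (substitutes)


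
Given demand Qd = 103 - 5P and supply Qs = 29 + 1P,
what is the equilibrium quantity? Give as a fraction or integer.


First find equilibrium price:
103 - 5P = 29 + 1P
P* = 74/6 = 37/3
Then substitute into demand:
Q* = 103 - 5 * 37/3 = 124/3

124/3


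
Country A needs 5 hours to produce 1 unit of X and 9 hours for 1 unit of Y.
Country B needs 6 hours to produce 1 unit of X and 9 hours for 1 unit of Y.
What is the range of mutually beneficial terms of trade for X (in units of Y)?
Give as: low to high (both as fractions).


Opportunity cost of X for Country A = hours_X / hours_Y = 5/9 = 5/9 units of Y
Opportunity cost of X for Country B = hours_X / hours_Y = 6/9 = 2/3 units of Y
Terms of trade must be between the two opportunity costs.
Range: 5/9 to 2/3

5/9 to 2/3


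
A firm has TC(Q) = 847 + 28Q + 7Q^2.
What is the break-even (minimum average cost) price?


AC(Q) = 847/Q + 28 + 7Q
To minimize: dAC/dQ = -847/Q^2 + 7 = 0
Q^2 = 847/7 = 121
Q* = 11
Min AC = 847/11 + 28 + 7*11
Min AC = 77 + 28 + 77 = 182

182


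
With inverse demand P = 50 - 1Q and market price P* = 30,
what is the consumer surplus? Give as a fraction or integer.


Maximum willingness to pay (at Q=0): P_max = 50
Quantity demanded at P* = 30:
Q* = (50 - 30)/1 = 20
CS = (1/2) * Q* * (P_max - P*)
CS = (1/2) * 20 * (50 - 30)
CS = (1/2) * 20 * 20 = 200

200


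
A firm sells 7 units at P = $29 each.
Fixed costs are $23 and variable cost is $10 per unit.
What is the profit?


Total Revenue = P * Q = 29 * 7 = $203
Total Cost = FC + VC*Q = 23 + 10*7 = $93
Profit = TR - TC = 203 - 93 = $110

$110


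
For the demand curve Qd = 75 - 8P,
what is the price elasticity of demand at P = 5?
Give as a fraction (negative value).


dQ/dP = -8
At P = 5: Q = 75 - 8*5 = 35
E = (dQ/dP)(P/Q) = (-8)(5/35) = -8/7

-8/7


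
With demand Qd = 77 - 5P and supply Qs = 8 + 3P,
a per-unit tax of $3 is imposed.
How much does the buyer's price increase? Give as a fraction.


With a per-unit tax, the buyer's price increase depends on relative slopes.
Supply slope: d = 3, Demand slope: b = 5
Buyer's price increase = d * tax / (b + d)
= 3 * 3 / (5 + 3)
= 9 / 8 = 9/8

9/8


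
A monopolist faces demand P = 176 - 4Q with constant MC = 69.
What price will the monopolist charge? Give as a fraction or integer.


MR = 176 - 8Q
Set MR = MC: 176 - 8Q = 69
Q* = 107/8
Substitute into demand:
P* = 176 - 4*107/8 = 245/2

245/2


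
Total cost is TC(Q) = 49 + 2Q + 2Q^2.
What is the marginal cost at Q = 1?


MC = dTC/dQ = 2 + 2*2*Q
At Q = 1:
MC = 2 + 4*1
MC = 2 + 4 = 6

6


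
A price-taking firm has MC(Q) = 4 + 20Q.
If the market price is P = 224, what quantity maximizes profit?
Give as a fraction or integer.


In perfect competition, profit is maximized where P = MC.
224 = 4 + 20Q
220 = 20Q
Q* = 220/20 = 11

11


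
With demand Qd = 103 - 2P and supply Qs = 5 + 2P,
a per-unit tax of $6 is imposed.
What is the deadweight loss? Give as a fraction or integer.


Pre-tax equilibrium quantity: Q* = 54
Post-tax equilibrium quantity: Q_tax = 48
Reduction in quantity: Q* - Q_tax = 6
DWL = (1/2) * tax * (Q* - Q_tax)
DWL = (1/2) * 6 * 6 = 18

18


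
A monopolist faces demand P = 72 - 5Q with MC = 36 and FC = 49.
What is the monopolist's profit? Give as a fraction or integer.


MR = MC: 72 - 10Q = 36
Q* = 18/5
P* = 72 - 5*18/5 = 54
Profit = (P* - MC)*Q* - FC
= (54 - 36)*18/5 - 49
= 18*18/5 - 49
= 324/5 - 49 = 79/5

79/5


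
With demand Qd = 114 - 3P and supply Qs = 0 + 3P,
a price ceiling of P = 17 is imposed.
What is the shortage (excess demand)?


At P = 17:
Qd = 114 - 3*17 = 63
Qs = 0 + 3*17 = 51
Shortage = Qd - Qs = 63 - 51 = 12

12


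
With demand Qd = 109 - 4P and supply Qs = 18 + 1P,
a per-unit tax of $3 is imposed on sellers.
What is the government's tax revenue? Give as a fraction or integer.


With tax on sellers, new supply: Qs' = 18 + 1(P - 3)
= 15 + 1P
New equilibrium quantity:
Q_new = 169/5
Tax revenue = tax * Q_new = 3 * 169/5 = 507/5

507/5


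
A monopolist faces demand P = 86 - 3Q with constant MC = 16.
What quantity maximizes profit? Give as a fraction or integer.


TR = P*Q = (86 - 3Q)Q = 86Q - 3Q^2
MR = dTR/dQ = 86 - 6Q
Set MR = MC:
86 - 6Q = 16
70 = 6Q
Q* = 70/6 = 35/3

35/3


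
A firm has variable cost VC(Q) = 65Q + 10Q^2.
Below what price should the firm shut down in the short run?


AVC(Q) = VC(Q)/Q = 65 + 10Q
AVC is increasing in Q, so minimum AVC is at Q -> 0+.
Min AVC = 65
The firm should shut down if P < 65.

65


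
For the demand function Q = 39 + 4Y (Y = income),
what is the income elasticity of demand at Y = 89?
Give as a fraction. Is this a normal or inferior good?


dQ/dY = 4
At Y = 89: Q = 39 + 4*89 = 395
Ey = (dQ/dY)(Y/Q) = 4 * 89 / 395 = 356/395
Since Ey > 0, this is a normal good.

356/395 (normal good)


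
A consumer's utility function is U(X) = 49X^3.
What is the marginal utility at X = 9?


MU = dU/dX = 49*3*X^(3-1)
MU = 147*X^2
At X = 9:
MU = 147 * 9^2
MU = 147 * 81 = 11907

11907


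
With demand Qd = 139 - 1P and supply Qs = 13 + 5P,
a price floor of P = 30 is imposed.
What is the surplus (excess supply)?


At P = 30:
Qd = 139 - 1*30 = 109
Qs = 13 + 5*30 = 163
Surplus = Qs - Qd = 163 - 109 = 54

54


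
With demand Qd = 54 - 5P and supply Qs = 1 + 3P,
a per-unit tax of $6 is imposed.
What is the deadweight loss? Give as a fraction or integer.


Pre-tax equilibrium quantity: Q* = 167/8
Post-tax equilibrium quantity: Q_tax = 77/8
Reduction in quantity: Q* - Q_tax = 45/4
DWL = (1/2) * tax * (Q* - Q_tax)
DWL = (1/2) * 6 * 45/4 = 135/4

135/4


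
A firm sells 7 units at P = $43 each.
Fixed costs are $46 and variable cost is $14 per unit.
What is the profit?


Total Revenue = P * Q = 43 * 7 = $301
Total Cost = FC + VC*Q = 46 + 14*7 = $144
Profit = TR - TC = 301 - 144 = $157

$157


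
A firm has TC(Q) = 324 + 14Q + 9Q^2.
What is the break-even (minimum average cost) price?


AC(Q) = 324/Q + 14 + 9Q
To minimize: dAC/dQ = -324/Q^2 + 9 = 0
Q^2 = 324/9 = 36
Q* = 6
Min AC = 324/6 + 14 + 9*6
Min AC = 54 + 14 + 54 = 122

122


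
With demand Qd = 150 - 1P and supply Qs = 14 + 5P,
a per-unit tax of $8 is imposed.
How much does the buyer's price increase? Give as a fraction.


With a per-unit tax, the buyer's price increase depends on relative slopes.
Supply slope: d = 5, Demand slope: b = 1
Buyer's price increase = d * tax / (b + d)
= 5 * 8 / (1 + 5)
= 40 / 6 = 20/3

20/3


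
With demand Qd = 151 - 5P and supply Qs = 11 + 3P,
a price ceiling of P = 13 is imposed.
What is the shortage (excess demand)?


At P = 13:
Qd = 151 - 5*13 = 86
Qs = 11 + 3*13 = 50
Shortage = Qd - Qs = 86 - 50 = 36

36


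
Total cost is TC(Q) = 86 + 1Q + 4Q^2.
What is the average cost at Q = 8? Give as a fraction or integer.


TC(8) = 86 + 1*8 + 4*8^2
TC(8) = 86 + 8 + 256 = 350
AC = TC/Q = 350/8 = 175/4

175/4


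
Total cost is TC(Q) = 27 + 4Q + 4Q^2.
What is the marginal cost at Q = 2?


MC = dTC/dQ = 4 + 2*4*Q
At Q = 2:
MC = 4 + 8*2
MC = 4 + 16 = 20

20


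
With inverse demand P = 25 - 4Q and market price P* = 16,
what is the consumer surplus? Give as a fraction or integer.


Maximum willingness to pay (at Q=0): P_max = 25
Quantity demanded at P* = 16:
Q* = (25 - 16)/4 = 9/4
CS = (1/2) * Q* * (P_max - P*)
CS = (1/2) * 9/4 * (25 - 16)
CS = (1/2) * 9/4 * 9 = 81/8

81/8


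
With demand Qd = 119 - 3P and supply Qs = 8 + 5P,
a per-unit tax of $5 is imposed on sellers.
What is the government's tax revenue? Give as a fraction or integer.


With tax on sellers, new supply: Qs' = 8 + 5(P - 5)
= 5P - 17
New equilibrium quantity:
Q_new = 68
Tax revenue = tax * Q_new = 5 * 68 = 340

340


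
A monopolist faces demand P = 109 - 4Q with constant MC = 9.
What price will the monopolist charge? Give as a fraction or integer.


MR = 109 - 8Q
Set MR = MC: 109 - 8Q = 9
Q* = 25/2
Substitute into demand:
P* = 109 - 4*25/2 = 59

59


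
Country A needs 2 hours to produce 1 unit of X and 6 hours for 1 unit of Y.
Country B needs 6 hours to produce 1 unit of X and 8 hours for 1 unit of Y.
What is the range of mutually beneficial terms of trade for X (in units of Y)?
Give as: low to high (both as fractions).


Opportunity cost of X for Country A = hours_X / hours_Y = 2/6 = 1/3 units of Y
Opportunity cost of X for Country B = hours_X / hours_Y = 6/8 = 3/4 units of Y
Terms of trade must be between the two opportunity costs.
Range: 1/3 to 3/4

1/3 to 3/4


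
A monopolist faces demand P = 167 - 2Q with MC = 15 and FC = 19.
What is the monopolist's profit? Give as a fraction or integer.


MR = MC: 167 - 4Q = 15
Q* = 38
P* = 167 - 2*38 = 91
Profit = (P* - MC)*Q* - FC
= (91 - 15)*38 - 19
= 76*38 - 19
= 2888 - 19 = 2869

2869


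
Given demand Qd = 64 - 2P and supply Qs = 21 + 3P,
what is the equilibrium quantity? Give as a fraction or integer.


First find equilibrium price:
64 - 2P = 21 + 3P
P* = 43/5 = 43/5
Then substitute into demand:
Q* = 64 - 2 * 43/5 = 234/5

234/5


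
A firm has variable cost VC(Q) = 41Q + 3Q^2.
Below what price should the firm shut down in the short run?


AVC(Q) = VC(Q)/Q = 41 + 3Q
AVC is increasing in Q, so minimum AVC is at Q -> 0+.
Min AVC = 41
The firm should shut down if P < 41.

41


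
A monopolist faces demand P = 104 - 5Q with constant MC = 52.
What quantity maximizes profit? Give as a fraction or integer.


TR = P*Q = (104 - 5Q)Q = 104Q - 5Q^2
MR = dTR/dQ = 104 - 10Q
Set MR = MC:
104 - 10Q = 52
52 = 10Q
Q* = 52/10 = 26/5

26/5


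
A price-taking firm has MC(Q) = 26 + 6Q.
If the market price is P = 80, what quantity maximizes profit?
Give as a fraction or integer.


In perfect competition, profit is maximized where P = MC.
80 = 26 + 6Q
54 = 6Q
Q* = 54/6 = 9

9


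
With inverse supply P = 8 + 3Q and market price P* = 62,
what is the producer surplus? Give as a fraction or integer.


Minimum supply price (at Q=0): P_min = 8
Quantity supplied at P* = 62:
Q* = (62 - 8)/3 = 18
PS = (1/2) * Q* * (P* - P_min)
PS = (1/2) * 18 * (62 - 8)
PS = (1/2) * 18 * 54 = 486

486


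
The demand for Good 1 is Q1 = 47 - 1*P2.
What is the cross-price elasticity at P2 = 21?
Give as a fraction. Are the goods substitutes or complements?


dQ1/dP2 = -1
At P2 = 21: Q1 = 47 - 1*21 = 26
Exy = (dQ1/dP2)(P2/Q1) = -1 * 21 / 26 = -21/26
Since Exy < 0, the goods are complements.

-21/26 (complements)


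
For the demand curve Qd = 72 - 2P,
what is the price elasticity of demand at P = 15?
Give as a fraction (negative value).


dQ/dP = -2
At P = 15: Q = 72 - 2*15 = 42
E = (dQ/dP)(P/Q) = (-2)(15/42) = -5/7

-5/7


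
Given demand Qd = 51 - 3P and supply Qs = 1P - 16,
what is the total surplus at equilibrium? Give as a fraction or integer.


Find equilibrium: 51 - 3P = 1P - 16
51 + 16 = 4P
P* = 67/4 = 67/4
Q* = 1*67/4 - 16 = 3/4
Inverse demand: P = 17 - Q/3, so P_max = 17
Inverse supply: P = 16 + Q/1, so P_min = 16
CS = (1/2) * 3/4 * (17 - 67/4) = 3/32
PS = (1/2) * 3/4 * (67/4 - 16) = 9/32
TS = CS + PS = 3/32 + 9/32 = 3/8

3/8


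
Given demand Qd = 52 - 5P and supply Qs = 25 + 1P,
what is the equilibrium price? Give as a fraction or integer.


At equilibrium, Qd = Qs.
52 - 5P = 25 + 1P
52 - 25 = 5P + 1P
27 = 6P
P* = 27/6 = 9/2

9/2


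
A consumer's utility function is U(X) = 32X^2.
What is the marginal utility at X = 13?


MU = dU/dX = 32*2*X^(2-1)
MU = 64*X^1
At X = 13:
MU = 64 * 13^1
MU = 64 * 13 = 832

832


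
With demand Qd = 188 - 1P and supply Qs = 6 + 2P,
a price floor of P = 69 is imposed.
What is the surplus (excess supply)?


At P = 69:
Qd = 188 - 1*69 = 119
Qs = 6 + 2*69 = 144
Surplus = Qs - Qd = 144 - 119 = 25

25


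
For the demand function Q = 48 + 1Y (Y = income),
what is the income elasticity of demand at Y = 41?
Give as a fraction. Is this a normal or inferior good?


dQ/dY = 1
At Y = 41: Q = 48 + 1*41 = 89
Ey = (dQ/dY)(Y/Q) = 1 * 41 / 89 = 41/89
Since Ey > 0, this is a normal good.

41/89 (normal good)


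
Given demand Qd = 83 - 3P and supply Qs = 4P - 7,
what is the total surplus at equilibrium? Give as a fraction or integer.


Find equilibrium: 83 - 3P = 4P - 7
83 + 7 = 7P
P* = 90/7 = 90/7
Q* = 4*90/7 - 7 = 311/7
Inverse demand: P = 83/3 - Q/3, so P_max = 83/3
Inverse supply: P = 7/4 + Q/4, so P_min = 7/4
CS = (1/2) * 311/7 * (83/3 - 90/7) = 96721/294
PS = (1/2) * 311/7 * (90/7 - 7/4) = 96721/392
TS = CS + PS = 96721/294 + 96721/392 = 96721/168

96721/168


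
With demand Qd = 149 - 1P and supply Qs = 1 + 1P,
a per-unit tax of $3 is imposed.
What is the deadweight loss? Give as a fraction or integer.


Pre-tax equilibrium quantity: Q* = 75
Post-tax equilibrium quantity: Q_tax = 147/2
Reduction in quantity: Q* - Q_tax = 3/2
DWL = (1/2) * tax * (Q* - Q_tax)
DWL = (1/2) * 3 * 3/2 = 9/4

9/4


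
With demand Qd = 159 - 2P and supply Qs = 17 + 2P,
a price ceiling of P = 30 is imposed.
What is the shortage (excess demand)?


At P = 30:
Qd = 159 - 2*30 = 99
Qs = 17 + 2*30 = 77
Shortage = Qd - Qs = 99 - 77 = 22

22


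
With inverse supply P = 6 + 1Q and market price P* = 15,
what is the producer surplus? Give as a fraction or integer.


Minimum supply price (at Q=0): P_min = 6
Quantity supplied at P* = 15:
Q* = (15 - 6)/1 = 9
PS = (1/2) * Q* * (P* - P_min)
PS = (1/2) * 9 * (15 - 6)
PS = (1/2) * 9 * 9 = 81/2

81/2


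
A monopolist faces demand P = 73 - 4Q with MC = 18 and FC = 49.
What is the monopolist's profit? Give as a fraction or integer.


MR = MC: 73 - 8Q = 18
Q* = 55/8
P* = 73 - 4*55/8 = 91/2
Profit = (P* - MC)*Q* - FC
= (91/2 - 18)*55/8 - 49
= 55/2*55/8 - 49
= 3025/16 - 49 = 2241/16

2241/16


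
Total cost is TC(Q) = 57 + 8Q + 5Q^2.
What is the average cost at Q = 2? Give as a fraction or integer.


TC(2) = 57 + 8*2 + 5*2^2
TC(2) = 57 + 16 + 20 = 93
AC = TC/Q = 93/2 = 93/2

93/2


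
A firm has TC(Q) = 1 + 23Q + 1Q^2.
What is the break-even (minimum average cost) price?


AC(Q) = 1/Q + 23 + 1Q
To minimize: dAC/dQ = -1/Q^2 + 1 = 0
Q^2 = 1/1 = 1
Q* = 1
Min AC = 1/1 + 23 + 1*1
Min AC = 1 + 23 + 1 = 25

25


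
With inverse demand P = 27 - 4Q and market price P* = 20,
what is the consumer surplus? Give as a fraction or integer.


Maximum willingness to pay (at Q=0): P_max = 27
Quantity demanded at P* = 20:
Q* = (27 - 20)/4 = 7/4
CS = (1/2) * Q* * (P_max - P*)
CS = (1/2) * 7/4 * (27 - 20)
CS = (1/2) * 7/4 * 7 = 49/8

49/8


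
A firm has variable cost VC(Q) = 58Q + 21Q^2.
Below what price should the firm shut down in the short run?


AVC(Q) = VC(Q)/Q = 58 + 21Q
AVC is increasing in Q, so minimum AVC is at Q -> 0+.
Min AVC = 58
The firm should shut down if P < 58.

58


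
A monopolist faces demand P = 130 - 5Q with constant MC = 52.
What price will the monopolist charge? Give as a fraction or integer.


MR = 130 - 10Q
Set MR = MC: 130 - 10Q = 52
Q* = 39/5
Substitute into demand:
P* = 130 - 5*39/5 = 91

91


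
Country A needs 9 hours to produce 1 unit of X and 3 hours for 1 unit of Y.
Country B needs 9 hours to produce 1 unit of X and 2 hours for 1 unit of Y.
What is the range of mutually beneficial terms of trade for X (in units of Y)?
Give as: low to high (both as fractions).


Opportunity cost of X for Country A = hours_X / hours_Y = 9/3 = 3 units of Y
Opportunity cost of X for Country B = hours_X / hours_Y = 9/2 = 9/2 units of Y
Terms of trade must be between the two opportunity costs.
Range: 3 to 9/2

3 to 9/2


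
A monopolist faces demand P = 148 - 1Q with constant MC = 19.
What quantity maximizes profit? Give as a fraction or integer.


TR = P*Q = (148 - 1Q)Q = 148Q - 1Q^2
MR = dTR/dQ = 148 - 2Q
Set MR = MC:
148 - 2Q = 19
129 = 2Q
Q* = 129/2 = 129/2

129/2


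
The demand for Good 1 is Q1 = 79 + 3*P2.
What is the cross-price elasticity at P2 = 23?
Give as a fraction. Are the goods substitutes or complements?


dQ1/dP2 = 3
At P2 = 23: Q1 = 79 + 3*23 = 148
Exy = (dQ1/dP2)(P2/Q1) = 3 * 23 / 148 = 69/148
Since Exy > 0, the goods are substitutes.

69/148 (substitutes)


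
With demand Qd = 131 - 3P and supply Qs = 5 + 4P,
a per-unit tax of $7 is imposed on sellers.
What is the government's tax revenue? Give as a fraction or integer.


With tax on sellers, new supply: Qs' = 5 + 4(P - 7)
= 4P - 23
New equilibrium quantity:
Q_new = 65
Tax revenue = tax * Q_new = 7 * 65 = 455

455


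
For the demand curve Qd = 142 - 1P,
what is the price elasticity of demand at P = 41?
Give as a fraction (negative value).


dQ/dP = -1
At P = 41: Q = 142 - 1*41 = 101
E = (dQ/dP)(P/Q) = (-1)(41/101) = -41/101

-41/101


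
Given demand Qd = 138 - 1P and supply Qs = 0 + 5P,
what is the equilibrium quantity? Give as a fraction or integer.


First find equilibrium price:
138 - 1P = 0 + 5P
P* = 138/6 = 23
Then substitute into demand:
Q* = 138 - 1 * 23 = 115

115


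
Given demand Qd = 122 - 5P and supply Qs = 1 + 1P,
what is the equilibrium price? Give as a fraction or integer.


At equilibrium, Qd = Qs.
122 - 5P = 1 + 1P
122 - 1 = 5P + 1P
121 = 6P
P* = 121/6 = 121/6

121/6


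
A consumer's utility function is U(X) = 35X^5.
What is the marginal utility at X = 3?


MU = dU/dX = 35*5*X^(5-1)
MU = 175*X^4
At X = 3:
MU = 175 * 3^4
MU = 175 * 81 = 14175

14175


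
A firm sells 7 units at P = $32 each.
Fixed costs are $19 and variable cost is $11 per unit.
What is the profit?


Total Revenue = P * Q = 32 * 7 = $224
Total Cost = FC + VC*Q = 19 + 11*7 = $96
Profit = TR - TC = 224 - 96 = $128

$128


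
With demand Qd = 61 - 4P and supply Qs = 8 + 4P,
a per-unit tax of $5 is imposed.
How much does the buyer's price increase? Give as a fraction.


With a per-unit tax, the buyer's price increase depends on relative slopes.
Supply slope: d = 4, Demand slope: b = 4
Buyer's price increase = d * tax / (b + d)
= 4 * 5 / (4 + 4)
= 20 / 8 = 5/2

5/2


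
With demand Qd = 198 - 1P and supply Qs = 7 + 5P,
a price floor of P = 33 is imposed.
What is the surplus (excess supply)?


At P = 33:
Qd = 198 - 1*33 = 165
Qs = 7 + 5*33 = 172
Surplus = Qs - Qd = 172 - 165 = 7

7


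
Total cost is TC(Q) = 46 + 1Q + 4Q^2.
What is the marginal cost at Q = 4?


MC = dTC/dQ = 1 + 2*4*Q
At Q = 4:
MC = 1 + 8*4
MC = 1 + 32 = 33

33


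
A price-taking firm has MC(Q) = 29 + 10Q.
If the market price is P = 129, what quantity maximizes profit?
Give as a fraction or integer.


In perfect competition, profit is maximized where P = MC.
129 = 29 + 10Q
100 = 10Q
Q* = 100/10 = 10

10


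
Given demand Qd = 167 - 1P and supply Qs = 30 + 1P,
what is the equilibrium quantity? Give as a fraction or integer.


First find equilibrium price:
167 - 1P = 30 + 1P
P* = 137/2 = 137/2
Then substitute into demand:
Q* = 167 - 1 * 137/2 = 197/2

197/2


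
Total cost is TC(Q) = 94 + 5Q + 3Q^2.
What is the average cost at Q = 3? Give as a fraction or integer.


TC(3) = 94 + 5*3 + 3*3^2
TC(3) = 94 + 15 + 27 = 136
AC = TC/Q = 136/3 = 136/3

136/3


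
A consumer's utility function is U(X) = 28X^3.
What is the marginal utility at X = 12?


MU = dU/dX = 28*3*X^(3-1)
MU = 84*X^2
At X = 12:
MU = 84 * 12^2
MU = 84 * 144 = 12096

12096


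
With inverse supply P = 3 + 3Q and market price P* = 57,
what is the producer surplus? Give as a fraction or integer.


Minimum supply price (at Q=0): P_min = 3
Quantity supplied at P* = 57:
Q* = (57 - 3)/3 = 18
PS = (1/2) * Q* * (P* - P_min)
PS = (1/2) * 18 * (57 - 3)
PS = (1/2) * 18 * 54 = 486

486


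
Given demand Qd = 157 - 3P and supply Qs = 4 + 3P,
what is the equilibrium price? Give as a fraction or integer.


At equilibrium, Qd = Qs.
157 - 3P = 4 + 3P
157 - 4 = 3P + 3P
153 = 6P
P* = 153/6 = 51/2

51/2
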